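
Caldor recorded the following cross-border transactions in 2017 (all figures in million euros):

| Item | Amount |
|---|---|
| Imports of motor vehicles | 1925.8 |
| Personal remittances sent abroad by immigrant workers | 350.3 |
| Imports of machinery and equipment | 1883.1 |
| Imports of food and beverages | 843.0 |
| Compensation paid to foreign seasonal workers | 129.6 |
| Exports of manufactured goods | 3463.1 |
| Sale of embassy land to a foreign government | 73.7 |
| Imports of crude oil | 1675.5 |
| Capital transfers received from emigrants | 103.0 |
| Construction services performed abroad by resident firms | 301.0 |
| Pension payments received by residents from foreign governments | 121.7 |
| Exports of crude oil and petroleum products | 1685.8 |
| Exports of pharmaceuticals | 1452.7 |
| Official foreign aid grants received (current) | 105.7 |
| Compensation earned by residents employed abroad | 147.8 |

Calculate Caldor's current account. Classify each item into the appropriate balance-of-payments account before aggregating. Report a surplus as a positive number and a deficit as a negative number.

470.5

Goods: -1675.5 + 1685.8 + 1452.7 - 843.0 + 3463.1 - 1925.8 - 1883.1 = 274.2
Services: 301.0
Primary income: -129.6 + 147.8 = 18.2
Secondary income: 105.7 + 121.7 - 350.3 = -122.9
Current account = 274.2 + 301.0 + 18.2 + (-122.9) = 470.5
(Excluded from the current account — capital account: sale of embassy land to a foreign government 73.7, capital transfers received from emigrants 103.0.)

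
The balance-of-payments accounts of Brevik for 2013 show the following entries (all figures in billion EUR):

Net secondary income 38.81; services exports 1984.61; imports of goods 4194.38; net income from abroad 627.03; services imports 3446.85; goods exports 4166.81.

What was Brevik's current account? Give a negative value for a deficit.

-823.97

Goods balance = 4166.81 - 4194.38 = -27.57
Services balance = 1984.61 - 3446.85 = -1462.24
Trade balance (goods + services) = -27.57 + (-1462.24) = -1489.81
Net primary income = 627.03
Net secondary income = 38.81
Current account = -1489.81 + 627.03 + 38.81 = -823.97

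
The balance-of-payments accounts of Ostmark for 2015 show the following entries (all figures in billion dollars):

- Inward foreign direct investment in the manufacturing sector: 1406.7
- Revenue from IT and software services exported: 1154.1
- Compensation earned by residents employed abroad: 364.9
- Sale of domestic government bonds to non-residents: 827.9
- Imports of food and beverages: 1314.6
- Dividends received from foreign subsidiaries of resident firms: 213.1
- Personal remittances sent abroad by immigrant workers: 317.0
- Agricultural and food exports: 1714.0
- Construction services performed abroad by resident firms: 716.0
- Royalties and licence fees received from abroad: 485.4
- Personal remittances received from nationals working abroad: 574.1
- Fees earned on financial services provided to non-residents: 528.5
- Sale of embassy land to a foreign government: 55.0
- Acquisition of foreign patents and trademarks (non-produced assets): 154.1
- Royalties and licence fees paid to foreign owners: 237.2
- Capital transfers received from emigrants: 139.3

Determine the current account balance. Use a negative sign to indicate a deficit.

3881.3

Goods: 1714.0 - 1314.6 = 399.4
Services: 716.0 + 485.4 + 528.5 - 237.2 + 1154.1 = 2646.8
Primary income: 364.9 + 213.1 = 578.0
Secondary income: 574.1 - 317.0 = 257.1
Current account = 399.4 + 2646.8 + 578.0 + 257.1 = 3881.3
(Excluded from the current account — financial account: inward foreign direct investment in the manufacturing sector 1406.7, sale of domestic government bonds to non-residents 827.9; capital account: sale of embassy land to a foreign government 55.0, acquisition of foreign patents and trademarks (non-produced assets) 154.1, capital transfers received from emigrants 139.3.)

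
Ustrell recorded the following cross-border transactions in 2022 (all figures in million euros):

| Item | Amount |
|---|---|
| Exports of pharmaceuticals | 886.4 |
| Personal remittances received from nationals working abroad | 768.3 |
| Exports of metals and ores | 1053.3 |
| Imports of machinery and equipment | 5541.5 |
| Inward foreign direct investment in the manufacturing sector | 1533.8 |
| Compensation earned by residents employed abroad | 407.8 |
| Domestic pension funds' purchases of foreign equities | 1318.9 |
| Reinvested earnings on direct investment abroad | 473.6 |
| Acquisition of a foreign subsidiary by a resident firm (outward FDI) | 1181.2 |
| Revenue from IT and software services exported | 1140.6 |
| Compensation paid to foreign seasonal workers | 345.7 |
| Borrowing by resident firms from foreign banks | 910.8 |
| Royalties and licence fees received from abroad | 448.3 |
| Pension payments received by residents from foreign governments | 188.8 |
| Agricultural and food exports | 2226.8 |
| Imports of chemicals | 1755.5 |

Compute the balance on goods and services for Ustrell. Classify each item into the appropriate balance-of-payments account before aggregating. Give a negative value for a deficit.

-1541.6

Goods: -1755.5 - 5541.5 + 1053.3 + 2226.8 + 886.4 = -3130.5
Services: 1140.6 + 448.3 = 1588.9
Trade balance = -3130.5 + 1588.9 = -1541.6
(Excluded from the trade balance — secondary income: personal remittances received from nationals working abroad 768.3, pension payments received by residents from foreign governments 188.8; financial account: inward foreign direct investment in the manufacturing sector 1533.8, domestic pension funds' purchases of foreign equities 1318.9, acquisition of a foreign subsidiary by a resident firm (outward FDI) 1181.2, borrowing by resident firms from foreign banks 910.8; primary income: compensation earned by residents employed abroad 407.8, reinvested earnings on direct investment abroad 473.6, compensation paid to foreign seasonal workers 345.7.)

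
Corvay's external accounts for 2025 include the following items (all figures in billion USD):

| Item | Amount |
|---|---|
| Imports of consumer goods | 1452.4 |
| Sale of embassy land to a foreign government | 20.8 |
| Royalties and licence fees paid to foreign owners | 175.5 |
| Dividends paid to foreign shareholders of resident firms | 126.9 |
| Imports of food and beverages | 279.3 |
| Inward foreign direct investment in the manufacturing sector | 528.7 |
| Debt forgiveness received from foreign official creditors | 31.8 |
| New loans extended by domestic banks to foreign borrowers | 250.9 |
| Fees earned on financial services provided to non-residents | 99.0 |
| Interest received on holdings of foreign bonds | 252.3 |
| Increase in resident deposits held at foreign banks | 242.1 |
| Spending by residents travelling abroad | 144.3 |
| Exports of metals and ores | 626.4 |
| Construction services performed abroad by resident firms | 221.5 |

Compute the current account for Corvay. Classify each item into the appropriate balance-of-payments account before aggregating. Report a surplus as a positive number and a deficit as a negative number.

Goods: -1452.4 + 626.4 - 279.3 = -1105.3
Services: -144.3 - 175.5 + 99.0 + 221.5 = 0.7
Primary income: 252.3 - 126.9 = 125.4
Current account = (-1105.3) + 0.7 + 125.4 = -979.2
(Excluded from the current account — capital account: sale of embassy land to a foreign government 20.8, debt forgiveness received from foreign official creditors 31.8; financial account: inward foreign direct investment in the manufacturing sector 528.7, new loans extended by domestic banks to foreign borrowers 250.9, increase in resident deposits held at foreign banks 242.1.)

-979.2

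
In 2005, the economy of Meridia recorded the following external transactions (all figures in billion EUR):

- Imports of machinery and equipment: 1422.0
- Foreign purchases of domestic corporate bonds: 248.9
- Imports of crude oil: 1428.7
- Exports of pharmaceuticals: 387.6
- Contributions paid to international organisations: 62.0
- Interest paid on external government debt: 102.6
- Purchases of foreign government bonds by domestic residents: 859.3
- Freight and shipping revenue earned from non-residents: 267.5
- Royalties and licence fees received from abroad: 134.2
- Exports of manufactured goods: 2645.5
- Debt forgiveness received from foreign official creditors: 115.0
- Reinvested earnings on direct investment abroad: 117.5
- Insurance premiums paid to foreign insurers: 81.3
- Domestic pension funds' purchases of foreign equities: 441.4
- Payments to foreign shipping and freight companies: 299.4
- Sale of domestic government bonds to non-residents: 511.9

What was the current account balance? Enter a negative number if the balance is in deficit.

Goods: -1422.0 + 387.6 + 2645.5 - 1428.7 = 182.4
Services: 134.2 + 267.5 - 81.3 - 299.4 = 21.0
Primary income: -102.6 + 117.5 = 14.9
Secondary income: -62.0
Current account = 182.4 + 21.0 + 14.9 + (-62.0) = 156.3
(Excluded from the current account — financial account: foreign purchases of domestic corporate bonds 248.9, purchases of foreign government bonds by domestic residents 859.3, domestic pension funds' purchases of foreign equities 441.4, sale of domestic government bonds to non-residents 511.9; capital account: debt forgiveness received from foreign official creditors 115.0.)

156.3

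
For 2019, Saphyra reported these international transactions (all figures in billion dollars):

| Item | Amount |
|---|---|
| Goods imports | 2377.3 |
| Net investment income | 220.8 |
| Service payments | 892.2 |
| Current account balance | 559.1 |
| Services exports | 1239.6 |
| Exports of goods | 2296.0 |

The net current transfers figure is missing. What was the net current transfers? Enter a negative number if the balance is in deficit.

Current account = goods balance + services balance + net primary income + net secondary income
Sum of the known components = 486.9
Net current transfers = CA - (known components) = 559.1 - 486.9 = 72.2

72.2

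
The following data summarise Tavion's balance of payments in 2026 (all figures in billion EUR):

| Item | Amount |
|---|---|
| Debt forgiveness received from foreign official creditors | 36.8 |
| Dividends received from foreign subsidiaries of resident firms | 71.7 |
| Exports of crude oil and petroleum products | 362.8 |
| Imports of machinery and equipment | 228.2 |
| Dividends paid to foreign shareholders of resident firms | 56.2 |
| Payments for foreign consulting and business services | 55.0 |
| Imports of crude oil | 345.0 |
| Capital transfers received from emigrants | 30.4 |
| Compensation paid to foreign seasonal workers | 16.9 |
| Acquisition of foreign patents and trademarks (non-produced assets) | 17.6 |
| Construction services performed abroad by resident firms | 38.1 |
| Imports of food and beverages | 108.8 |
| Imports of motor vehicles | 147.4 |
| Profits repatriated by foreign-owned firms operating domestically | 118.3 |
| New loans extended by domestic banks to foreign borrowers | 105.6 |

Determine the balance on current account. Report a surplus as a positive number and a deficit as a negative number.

Goods: -345.0 + 362.8 - 108.8 - 228.2 - 147.4 = -466.6
Services: 38.1 - 55.0 = -16.9
Primary income: -118.3 - 56.2 - 16.9 + 71.7 = -119.7
Current account = (-466.6) + (-16.9) + (-119.7) = -603.2
(Excluded from the current account — capital account: debt forgiveness received from foreign official creditors 36.8, capital transfers received from emigrants 30.4, acquisition of foreign patents and trademarks (non-produced assets) 17.6; financial account: new loans extended by domestic banks to foreign borrowers 105.6.)

-603.2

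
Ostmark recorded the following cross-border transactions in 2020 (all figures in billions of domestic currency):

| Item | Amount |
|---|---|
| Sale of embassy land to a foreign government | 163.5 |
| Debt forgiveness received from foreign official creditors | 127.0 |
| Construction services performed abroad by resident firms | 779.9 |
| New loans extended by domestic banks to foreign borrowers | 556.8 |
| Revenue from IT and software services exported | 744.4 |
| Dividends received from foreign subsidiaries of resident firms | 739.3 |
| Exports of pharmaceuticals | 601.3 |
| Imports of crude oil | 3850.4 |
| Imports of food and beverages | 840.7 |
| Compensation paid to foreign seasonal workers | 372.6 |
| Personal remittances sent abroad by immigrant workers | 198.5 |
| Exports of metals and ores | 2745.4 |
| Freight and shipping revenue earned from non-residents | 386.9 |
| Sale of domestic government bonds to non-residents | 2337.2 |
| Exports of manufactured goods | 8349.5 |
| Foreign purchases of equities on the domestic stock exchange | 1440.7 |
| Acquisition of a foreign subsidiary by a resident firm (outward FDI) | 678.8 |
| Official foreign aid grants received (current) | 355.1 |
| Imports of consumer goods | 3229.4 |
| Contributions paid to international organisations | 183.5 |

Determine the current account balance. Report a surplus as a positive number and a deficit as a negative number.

Goods: 2745.4 - 840.7 - 3229.4 + 601.3 + 8349.5 - 3850.4 = 3775.7
Services: 386.9 + 744.4 + 779.9 = 1911.2
Primary income: -372.6 + 739.3 = 366.7
Secondary income: -198.5 + 355.1 - 183.5 = -26.9
Current account = 3775.7 + 1911.2 + 366.7 + (-26.9) = 6026.7
(Excluded from the current account — capital account: sale of embassy land to a foreign government 163.5, debt forgiveness received from foreign official creditors 127.0; financial account: new loans extended by domestic banks to foreign borrowers 556.8, sale of domestic government bonds to non-residents 2337.2, foreign purchases of equities on the domestic stock exchange 1440.7, acquisition of a foreign subsidiary by a resident firm (outward FDI) 678.8.)

6026.7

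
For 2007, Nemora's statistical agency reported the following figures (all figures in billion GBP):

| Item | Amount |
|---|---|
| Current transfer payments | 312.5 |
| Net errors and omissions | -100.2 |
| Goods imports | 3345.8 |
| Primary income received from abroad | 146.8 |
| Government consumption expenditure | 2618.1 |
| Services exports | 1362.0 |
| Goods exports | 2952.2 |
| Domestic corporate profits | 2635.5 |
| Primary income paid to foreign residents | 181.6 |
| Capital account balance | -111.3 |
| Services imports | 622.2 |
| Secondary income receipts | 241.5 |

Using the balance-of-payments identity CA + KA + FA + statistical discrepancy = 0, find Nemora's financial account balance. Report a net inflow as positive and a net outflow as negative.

-28.9

Goods balance = 2952.2 - 3345.8 = -393.6
Services balance = 1362.0 - 622.2 = 739.8
Trade balance (goods + services) = -393.6 + 739.8 = 346.2
Net primary income = 146.8 - 181.6 = -34.8
Net secondary income = 241.5 - 312.5 = -71.0
Current account = 346.2 + (-34.8) + (-71.0) = 240.4
Financial account = -(240.4 + (-111.3) + (-100.2)) = -28.9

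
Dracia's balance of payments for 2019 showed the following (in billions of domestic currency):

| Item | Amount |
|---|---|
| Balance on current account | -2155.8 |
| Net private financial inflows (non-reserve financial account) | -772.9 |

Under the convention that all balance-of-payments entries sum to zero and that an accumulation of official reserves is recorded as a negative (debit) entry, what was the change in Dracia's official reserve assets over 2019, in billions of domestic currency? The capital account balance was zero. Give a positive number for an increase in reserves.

Official reserve transactions balance = -((-2155.8) + (-772.9)) = 2928.7
An accumulation of reserves is recorded as a debit (negative entry), so the change in the stock of reserves is the negative of that balance.
Change in official reserves = -(2928.7) = -2928.7

-2928.7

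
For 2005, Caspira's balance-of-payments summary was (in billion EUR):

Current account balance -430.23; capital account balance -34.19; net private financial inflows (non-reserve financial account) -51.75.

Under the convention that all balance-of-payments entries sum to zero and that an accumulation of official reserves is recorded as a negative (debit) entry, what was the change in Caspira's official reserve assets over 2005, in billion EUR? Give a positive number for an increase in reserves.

Official reserve transactions balance = -((-430.23) + (-34.19) + (-51.75)) = 516.17
An accumulation of reserves is recorded as a debit (negative entry), so the change in the stock of reserves is the negative of that balance.
Change in official reserves = -(516.17) = -516.17

-516.17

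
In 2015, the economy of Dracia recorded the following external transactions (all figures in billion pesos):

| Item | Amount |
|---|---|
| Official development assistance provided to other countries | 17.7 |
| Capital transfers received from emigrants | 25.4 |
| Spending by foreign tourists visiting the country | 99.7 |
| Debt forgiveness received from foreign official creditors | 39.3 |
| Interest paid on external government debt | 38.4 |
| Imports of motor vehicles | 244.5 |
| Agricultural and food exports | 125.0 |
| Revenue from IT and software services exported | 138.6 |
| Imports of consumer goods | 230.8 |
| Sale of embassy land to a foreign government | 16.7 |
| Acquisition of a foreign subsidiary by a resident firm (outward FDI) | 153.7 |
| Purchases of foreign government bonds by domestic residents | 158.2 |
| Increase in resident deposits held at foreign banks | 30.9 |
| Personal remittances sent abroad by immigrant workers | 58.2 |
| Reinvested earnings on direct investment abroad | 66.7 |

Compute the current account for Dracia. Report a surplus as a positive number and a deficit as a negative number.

Goods: 125.0 - 244.5 - 230.8 = -350.3
Services: 99.7 + 138.6 = 238.3
Primary income: -38.4 + 66.7 = 28.3
Secondary income: -58.2 - 17.7 = -75.9
Current account = (-350.3) + 238.3 + 28.3 + (-75.9) = -159.6
(Excluded from the current account — capital account: capital transfers received from emigrants 25.4, debt forgiveness received from foreign official creditors 39.3, sale of embassy land to a foreign government 16.7; financial account: acquisition of a foreign subsidiary by a resident firm (outward FDI) 153.7, purchases of foreign government bonds by domestic residents 158.2, increase in resident deposits held at foreign banks 30.9.)

-159.6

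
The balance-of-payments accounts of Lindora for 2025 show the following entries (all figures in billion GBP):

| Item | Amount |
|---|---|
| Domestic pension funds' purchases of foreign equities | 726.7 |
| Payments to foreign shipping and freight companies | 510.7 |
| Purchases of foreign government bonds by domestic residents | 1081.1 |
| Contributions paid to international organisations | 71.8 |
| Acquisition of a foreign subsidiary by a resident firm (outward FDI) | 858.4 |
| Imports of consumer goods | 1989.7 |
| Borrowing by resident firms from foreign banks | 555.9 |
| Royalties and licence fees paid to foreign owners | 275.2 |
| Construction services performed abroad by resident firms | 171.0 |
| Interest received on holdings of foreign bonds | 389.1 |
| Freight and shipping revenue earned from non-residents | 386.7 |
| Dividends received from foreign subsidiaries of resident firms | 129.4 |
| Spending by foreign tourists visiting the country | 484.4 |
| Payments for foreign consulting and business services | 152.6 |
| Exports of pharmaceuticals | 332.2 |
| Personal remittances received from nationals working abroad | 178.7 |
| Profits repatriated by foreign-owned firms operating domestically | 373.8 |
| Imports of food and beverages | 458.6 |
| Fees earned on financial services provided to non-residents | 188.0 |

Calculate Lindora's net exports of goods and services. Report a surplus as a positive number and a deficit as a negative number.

Goods: -1989.7 + 332.2 - 458.6 = -2116.1
Services: -510.7 - 275.2 - 152.6 + 386.7 + 484.4 + 188.0 + 171.0 = 291.6
Trade balance = -2116.1 + 291.6 = -1824.5
(Excluded from the trade balance — financial account: domestic pension funds' purchases of foreign equities 726.7, purchases of foreign government bonds by domestic residents 1081.1, acquisition of a foreign subsidiary by a resident firm (outward FDI) 858.4, borrowing by resident firms from foreign banks 555.9; secondary income: contributions paid to international organisations 71.8, personal remittances received from nationals working abroad 178.7; primary income: interest received on holdings of foreign bonds 389.1, dividends received from foreign subsidiaries of resident firms 129.4, profits repatriated by foreign-owned firms operating domestically 373.8.)

-1824.5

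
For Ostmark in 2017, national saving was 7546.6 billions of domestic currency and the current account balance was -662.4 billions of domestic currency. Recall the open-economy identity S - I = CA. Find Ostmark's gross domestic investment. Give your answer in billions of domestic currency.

8209.0

S - I = CA (net lending to the rest of the world).
I = S - CA = 7546.6 - (-662.4) = 8209.0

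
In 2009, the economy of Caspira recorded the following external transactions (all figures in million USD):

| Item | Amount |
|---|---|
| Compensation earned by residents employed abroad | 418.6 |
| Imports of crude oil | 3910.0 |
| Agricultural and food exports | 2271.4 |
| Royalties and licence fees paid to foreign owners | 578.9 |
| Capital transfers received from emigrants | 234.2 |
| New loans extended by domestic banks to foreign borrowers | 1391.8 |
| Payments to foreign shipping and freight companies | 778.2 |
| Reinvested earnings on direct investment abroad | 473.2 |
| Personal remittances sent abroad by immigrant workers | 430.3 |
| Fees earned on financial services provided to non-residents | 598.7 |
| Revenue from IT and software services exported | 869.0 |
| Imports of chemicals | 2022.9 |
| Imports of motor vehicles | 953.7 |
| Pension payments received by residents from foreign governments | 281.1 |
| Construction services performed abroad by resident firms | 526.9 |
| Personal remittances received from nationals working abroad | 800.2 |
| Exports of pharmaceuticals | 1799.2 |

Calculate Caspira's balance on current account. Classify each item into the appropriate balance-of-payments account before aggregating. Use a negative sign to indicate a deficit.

Goods: -2022.9 - 953.7 + 1799.2 + 2271.4 - 3910.0 = -2816.0
Services: -778.2 + 869.0 - 578.9 + 526.9 + 598.7 = 637.5
Primary income: 418.6 + 473.2 = 891.8
Secondary income: 800.2 - 430.3 + 281.1 = 651.0
Current account = (-2816.0) + 637.5 + 891.8 + 651.0 = -635.7
(Excluded from the current account — capital account: capital transfers received from emigrants 234.2; financial account: new loans extended by domestic banks to foreign borrowers 1391.8.)

-635.7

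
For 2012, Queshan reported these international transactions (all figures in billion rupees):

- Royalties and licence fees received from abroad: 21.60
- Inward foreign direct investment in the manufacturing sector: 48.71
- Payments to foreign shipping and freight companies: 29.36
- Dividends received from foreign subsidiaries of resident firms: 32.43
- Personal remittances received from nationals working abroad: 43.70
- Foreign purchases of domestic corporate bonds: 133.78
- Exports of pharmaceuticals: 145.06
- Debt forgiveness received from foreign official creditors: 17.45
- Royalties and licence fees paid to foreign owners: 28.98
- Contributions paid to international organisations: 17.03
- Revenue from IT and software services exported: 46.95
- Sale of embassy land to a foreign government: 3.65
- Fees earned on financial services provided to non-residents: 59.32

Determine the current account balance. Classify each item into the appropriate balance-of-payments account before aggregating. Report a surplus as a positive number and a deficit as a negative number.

273.69

Goods: 145.06
Services: -29.36 + 59.32 + 46.95 + 21.60 - 28.98 = 69.53
Primary income: 32.43
Secondary income: 43.70 - 17.03 = 26.67
Current account = 145.06 + 69.53 + 32.43 + 26.67 = 273.69
(Excluded from the current account — financial account: inward foreign direct investment in the manufacturing sector 48.71, foreign purchases of domestic corporate bonds 133.78; capital account: debt forgiveness received from foreign official creditors 17.45, sale of embassy land to a foreign government 3.65.)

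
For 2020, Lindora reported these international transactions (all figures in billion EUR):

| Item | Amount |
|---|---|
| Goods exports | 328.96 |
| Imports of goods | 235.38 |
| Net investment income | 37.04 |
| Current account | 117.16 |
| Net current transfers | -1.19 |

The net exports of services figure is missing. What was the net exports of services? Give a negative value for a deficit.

Current account = goods balance + services balance + net primary income + net secondary income
Sum of the known components = 129.43
Net exports of services = CA - (known components) = 117.16 - 129.43 = -12.27

-12.27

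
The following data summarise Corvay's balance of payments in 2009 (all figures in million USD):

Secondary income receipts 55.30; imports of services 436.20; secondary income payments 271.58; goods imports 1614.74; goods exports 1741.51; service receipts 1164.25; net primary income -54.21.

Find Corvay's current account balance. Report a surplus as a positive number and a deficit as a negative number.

Goods balance = 1741.51 - 1614.74 = 126.77
Services balance = 1164.25 - 436.20 = 728.05
Trade balance (goods + services) = 126.77 + 728.05 = 854.82
Net primary income = -54.21
Net secondary income = 55.30 - 271.58 = -216.28
Current account = 854.82 + (-54.21) + (-216.28) = 584.33

584.33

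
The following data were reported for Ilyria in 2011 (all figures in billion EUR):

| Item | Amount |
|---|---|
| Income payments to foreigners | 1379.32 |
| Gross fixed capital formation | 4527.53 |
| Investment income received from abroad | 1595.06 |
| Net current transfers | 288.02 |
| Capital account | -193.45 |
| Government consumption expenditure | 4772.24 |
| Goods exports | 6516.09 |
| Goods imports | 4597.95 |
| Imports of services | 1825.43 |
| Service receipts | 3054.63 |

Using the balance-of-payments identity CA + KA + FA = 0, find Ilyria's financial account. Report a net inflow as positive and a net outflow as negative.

-3457.65

Goods balance = 6516.09 - 4597.95 = 1918.14
Services balance = 3054.63 - 1825.43 = 1229.20
Trade balance (goods + services) = 1918.14 + 1229.20 = 3147.34
Net primary income = 1595.06 - 1379.32 = 215.74
Net secondary income = 288.02
Current account = 3147.34 + 215.74 + 288.02 = 3651.10
Financial account = -(3651.10 + (-193.45)) = -3457.65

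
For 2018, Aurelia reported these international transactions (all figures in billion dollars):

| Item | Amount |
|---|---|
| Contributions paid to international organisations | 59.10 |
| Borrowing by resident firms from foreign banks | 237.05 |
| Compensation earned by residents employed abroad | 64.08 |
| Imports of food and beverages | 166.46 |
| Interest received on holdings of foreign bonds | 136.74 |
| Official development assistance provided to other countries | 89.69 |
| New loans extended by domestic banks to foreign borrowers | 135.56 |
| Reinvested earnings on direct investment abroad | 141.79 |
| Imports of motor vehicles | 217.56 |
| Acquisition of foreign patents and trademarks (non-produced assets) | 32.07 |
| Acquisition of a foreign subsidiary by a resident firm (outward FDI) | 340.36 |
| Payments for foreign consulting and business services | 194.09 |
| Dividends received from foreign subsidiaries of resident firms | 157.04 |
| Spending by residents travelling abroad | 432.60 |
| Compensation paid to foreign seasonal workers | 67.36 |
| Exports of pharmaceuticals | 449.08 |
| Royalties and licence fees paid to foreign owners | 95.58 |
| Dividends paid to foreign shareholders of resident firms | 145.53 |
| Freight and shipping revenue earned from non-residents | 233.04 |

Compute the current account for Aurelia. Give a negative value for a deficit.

-286.20

Goods: -217.56 + 449.08 - 166.46 = 65.06
Services: -432.60 + 233.04 - 194.09 - 95.58 = -489.23
Primary income: 64.08 + 136.74 - 145.53 - 67.36 + 141.79 + 157.04 = 286.76
Secondary income: -59.10 - 89.69 = -148.79
Current account = 65.06 + (-489.23) + 286.76 + (-148.79) = -286.20
(Excluded from the current account — financial account: borrowing by resident firms from foreign banks 237.05, new loans extended by domestic banks to foreign borrowers 135.56, acquisition of a foreign subsidiary by a resident firm (outward FDI) 340.36; capital account: acquisition of foreign patents and trademarks (non-produced assets) 32.07.)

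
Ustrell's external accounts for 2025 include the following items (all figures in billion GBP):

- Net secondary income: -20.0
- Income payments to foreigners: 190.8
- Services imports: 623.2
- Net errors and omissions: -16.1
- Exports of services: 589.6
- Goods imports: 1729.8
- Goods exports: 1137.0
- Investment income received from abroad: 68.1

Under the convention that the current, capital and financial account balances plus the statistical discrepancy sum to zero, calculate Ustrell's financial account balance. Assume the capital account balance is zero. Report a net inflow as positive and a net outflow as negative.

Goods balance = 1137.0 - 1729.8 = -592.8
Services balance = 589.6 - 623.2 = -33.6
Trade balance (goods + services) = -592.8 + (-33.6) = -626.4
Net primary income = 68.1 - 190.8 = -122.7
Net secondary income = -20.0
Current account = -626.4 + (-122.7) + (-20.0) = -769.1
Financial account = -(-769.1 + (-16.1)) = 785.2

785.2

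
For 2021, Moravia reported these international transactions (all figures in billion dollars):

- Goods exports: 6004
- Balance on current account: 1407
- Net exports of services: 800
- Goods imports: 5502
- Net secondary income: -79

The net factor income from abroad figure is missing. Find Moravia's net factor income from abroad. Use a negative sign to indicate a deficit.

Current account = goods balance + services balance + net primary income + net secondary income
Sum of the known components = 1223
Net factor income from abroad = CA - (known components) = 1407 - 1223 = 184

184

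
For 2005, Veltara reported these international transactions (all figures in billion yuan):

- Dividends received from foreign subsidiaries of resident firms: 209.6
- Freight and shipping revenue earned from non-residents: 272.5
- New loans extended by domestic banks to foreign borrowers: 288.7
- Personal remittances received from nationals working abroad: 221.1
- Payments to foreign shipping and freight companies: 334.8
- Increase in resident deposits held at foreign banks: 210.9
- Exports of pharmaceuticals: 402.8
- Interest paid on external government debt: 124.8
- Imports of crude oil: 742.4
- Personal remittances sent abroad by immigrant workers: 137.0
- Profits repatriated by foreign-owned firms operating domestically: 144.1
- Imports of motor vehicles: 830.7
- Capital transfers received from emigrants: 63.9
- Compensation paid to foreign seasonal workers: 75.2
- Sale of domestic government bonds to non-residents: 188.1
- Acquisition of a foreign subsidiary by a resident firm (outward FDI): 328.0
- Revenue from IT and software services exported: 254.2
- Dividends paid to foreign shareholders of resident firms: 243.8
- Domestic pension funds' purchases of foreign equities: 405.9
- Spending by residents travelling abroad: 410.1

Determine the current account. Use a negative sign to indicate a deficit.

Goods: -830.7 + 402.8 - 742.4 = -1170.3
Services: 272.5 - 334.8 - 410.1 + 254.2 = -218.2
Primary income: 209.6 - 75.2 - 124.8 - 144.1 - 243.8 = -378.3
Secondary income: 221.1 - 137.0 = 84.1
Current account = (-1170.3) + (-218.2) + (-378.3) + 84.1 = -1682.7
(Excluded from the current account — financial account: new loans extended by domestic banks to foreign borrowers 288.7, increase in resident deposits held at foreign banks 210.9, sale of domestic government bonds to non-residents 188.1, acquisition of a foreign subsidiary by a resident firm (outward FDI) 328.0, domestic pension funds' purchases of foreign equities 405.9; capital account: capital transfers received from emigrants 63.9.)

-1682.7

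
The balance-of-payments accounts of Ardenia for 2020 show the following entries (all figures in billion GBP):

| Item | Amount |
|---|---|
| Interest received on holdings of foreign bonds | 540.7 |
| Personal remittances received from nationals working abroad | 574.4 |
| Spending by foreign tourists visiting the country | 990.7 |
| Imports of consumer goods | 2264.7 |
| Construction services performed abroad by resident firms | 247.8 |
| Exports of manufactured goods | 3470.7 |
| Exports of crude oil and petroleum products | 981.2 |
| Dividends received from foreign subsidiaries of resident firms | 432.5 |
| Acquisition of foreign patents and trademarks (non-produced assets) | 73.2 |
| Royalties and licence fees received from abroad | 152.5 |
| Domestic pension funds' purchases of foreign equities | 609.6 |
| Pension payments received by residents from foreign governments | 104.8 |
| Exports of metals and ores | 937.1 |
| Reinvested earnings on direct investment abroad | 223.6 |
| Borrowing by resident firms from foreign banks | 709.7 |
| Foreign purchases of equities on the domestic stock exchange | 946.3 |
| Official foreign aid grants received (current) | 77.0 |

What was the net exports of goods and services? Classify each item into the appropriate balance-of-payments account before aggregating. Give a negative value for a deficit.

4515.3

Goods: 3470.7 - 2264.7 + 981.2 + 937.1 = 3124.3
Services: 990.7 + 247.8 + 152.5 = 1391.0
Trade balance = 3124.3 + 1391.0 = 4515.3
(Excluded from the trade balance — primary income: interest received on holdings of foreign bonds 540.7, dividends received from foreign subsidiaries of resident firms 432.5, reinvested earnings on direct investment abroad 223.6; secondary income: personal remittances received from nationals working abroad 574.4, pension payments received by residents from foreign governments 104.8, official foreign aid grants received (current) 77.0; capital account: acquisition of foreign patents and trademarks (non-produced assets) 73.2; financial account: domestic pension funds' purchases of foreign equities 609.6, borrowing by resident firms from foreign banks 709.7, foreign purchases of equities on the domestic stock exchange 946.3.)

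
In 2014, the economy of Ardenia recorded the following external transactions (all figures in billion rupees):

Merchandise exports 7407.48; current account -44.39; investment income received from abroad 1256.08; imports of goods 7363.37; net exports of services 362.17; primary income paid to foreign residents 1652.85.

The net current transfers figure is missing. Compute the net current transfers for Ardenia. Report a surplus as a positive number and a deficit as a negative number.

-53.90

Current account = goods balance + services balance + net primary income + net secondary income
Sum of the known components = 9.51
Net current transfers = CA - (known components) = -44.39 - 9.51 = -53.90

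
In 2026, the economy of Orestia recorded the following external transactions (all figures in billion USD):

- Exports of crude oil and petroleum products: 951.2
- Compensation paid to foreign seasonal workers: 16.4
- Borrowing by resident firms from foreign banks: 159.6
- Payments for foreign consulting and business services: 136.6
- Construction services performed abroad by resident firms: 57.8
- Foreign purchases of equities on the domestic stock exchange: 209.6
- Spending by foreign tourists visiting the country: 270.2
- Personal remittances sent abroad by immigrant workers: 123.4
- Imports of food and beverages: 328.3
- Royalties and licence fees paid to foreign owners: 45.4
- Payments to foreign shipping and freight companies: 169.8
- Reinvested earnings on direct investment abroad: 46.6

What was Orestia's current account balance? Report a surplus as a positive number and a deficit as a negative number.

505.9

Goods: -328.3 + 951.2 = 622.9
Services: 270.2 + 57.8 - 169.8 - 136.6 - 45.4 = -23.8
Primary income: 46.6 - 16.4 = 30.2
Secondary income: -123.4
Current account = 622.9 + (-23.8) + 30.2 + (-123.4) = 505.9
(Excluded from the current account — financial account: borrowing by resident firms from foreign banks 159.6, foreign purchases of equities on the domestic stock exchange 209.6.)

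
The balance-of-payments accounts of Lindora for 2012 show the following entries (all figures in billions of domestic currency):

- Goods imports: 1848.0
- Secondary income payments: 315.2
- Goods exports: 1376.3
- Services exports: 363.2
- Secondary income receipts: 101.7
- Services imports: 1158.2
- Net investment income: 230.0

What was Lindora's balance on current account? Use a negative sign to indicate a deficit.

-1250.2

Goods balance = 1376.3 - 1848.0 = -471.7
Services balance = 363.2 - 1158.2 = -795.0
Trade balance (goods + services) = -471.7 + (-795.0) = -1266.7
Net primary income = 230.0
Net secondary income = 101.7 - 315.2 = -213.5
Current account = -1266.7 + 230.0 + (-213.5) = -1250.2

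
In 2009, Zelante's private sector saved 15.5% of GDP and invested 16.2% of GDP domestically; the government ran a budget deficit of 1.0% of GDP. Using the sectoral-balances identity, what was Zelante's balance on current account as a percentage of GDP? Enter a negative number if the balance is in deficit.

By the sectoral-balances identity, CA = (S_private - I) + (T - G).
Private balance = 15.5 - 16.2 = -0.7
Government balance (T - G) = -1.0
CA = -0.7 + (-1.0) = -1.7

-1.7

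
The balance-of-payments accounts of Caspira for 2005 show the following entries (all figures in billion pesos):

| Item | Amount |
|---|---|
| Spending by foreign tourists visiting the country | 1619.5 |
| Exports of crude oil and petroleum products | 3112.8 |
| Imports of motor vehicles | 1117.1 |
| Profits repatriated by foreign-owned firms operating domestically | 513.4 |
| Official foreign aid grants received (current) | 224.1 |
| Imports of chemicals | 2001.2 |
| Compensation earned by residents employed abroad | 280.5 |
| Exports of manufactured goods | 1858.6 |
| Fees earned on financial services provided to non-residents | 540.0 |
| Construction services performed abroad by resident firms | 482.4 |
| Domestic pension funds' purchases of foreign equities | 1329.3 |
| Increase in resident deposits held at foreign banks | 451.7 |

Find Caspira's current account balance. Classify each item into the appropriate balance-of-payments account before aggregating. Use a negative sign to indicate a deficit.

Goods: 1858.6 - 1117.1 - 2001.2 + 3112.8 = 1853.1
Services: 1619.5 + 482.4 + 540.0 = 2641.9
Primary income: -513.4 + 280.5 = -232.9
Secondary income: 224.1
Current account = 1853.1 + 2641.9 + (-232.9) + 224.1 = 4486.2
(Excluded from the current account — financial account: domestic pension funds' purchases of foreign equities 1329.3, increase in resident deposits held at foreign banks 451.7.)

4486.2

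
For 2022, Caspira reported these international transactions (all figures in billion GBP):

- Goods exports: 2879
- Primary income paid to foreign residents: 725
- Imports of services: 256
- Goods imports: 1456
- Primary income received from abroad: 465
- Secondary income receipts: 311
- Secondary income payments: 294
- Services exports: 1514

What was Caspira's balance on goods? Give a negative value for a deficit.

1423

Goods balance = 2879 - 1456 = 1423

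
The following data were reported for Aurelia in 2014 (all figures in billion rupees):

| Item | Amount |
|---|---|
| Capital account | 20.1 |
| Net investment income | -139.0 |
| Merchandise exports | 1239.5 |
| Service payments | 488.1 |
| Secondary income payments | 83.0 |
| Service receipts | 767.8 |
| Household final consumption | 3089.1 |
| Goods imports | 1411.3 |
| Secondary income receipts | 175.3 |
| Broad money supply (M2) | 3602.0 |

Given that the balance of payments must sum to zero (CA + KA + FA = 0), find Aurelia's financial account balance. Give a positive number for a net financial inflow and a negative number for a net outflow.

Goods balance = 1239.5 - 1411.3 = -171.8
Services balance = 767.8 - 488.1 = 279.7
Trade balance (goods + services) = -171.8 + 279.7 = 107.9
Net primary income = -139.0
Net secondary income = 175.3 - 83.0 = 92.3
Current account = 107.9 + (-139.0) + 92.3 = 61.2
Financial account = -(61.2 + 20.1) = -81.3

-81.3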